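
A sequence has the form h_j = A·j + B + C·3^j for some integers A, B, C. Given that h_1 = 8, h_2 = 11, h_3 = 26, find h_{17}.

At j = 1, 2, 3: A + B + 3C = 8; 2A + B + 9C = 11; 3A + B + 27C = 26.
Subtracting the first from the second: A + 6C = 3.
Subtracting the second from the third: A + 18C = 15.
Solving: C = 1, A = -3, then B = 8.
So h_j = -3·j + 8 + 1·3^j; at j=17 this is 129140120.

129140120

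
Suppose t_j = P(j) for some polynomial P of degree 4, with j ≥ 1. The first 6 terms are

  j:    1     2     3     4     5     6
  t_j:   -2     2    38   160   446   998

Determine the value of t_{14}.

35150

1st diffs: 4, 36, 122, 286, 552.
2nd diffs: 32, 86, 164, 266.
3rd diffs: 54, 78, 102.
4th diffs: 24, 24 (constant).
Newton forward-difference form: t_j = -2 + 4·C(j-1,1) + 32·C(j-1,2) + 54·C(j-1,3) + 24·C(j-1,4).
At j = 14: j-1 = 13, so t_{14} = -2 + 52 + 2496 + 15444 + 17160 = 35150.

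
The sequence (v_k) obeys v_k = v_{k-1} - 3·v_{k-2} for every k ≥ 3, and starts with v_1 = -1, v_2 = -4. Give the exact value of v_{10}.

Applying the relation repeatedly:
v_3 = -1;  v_4 = 11;  v_5 = 14;  v_6 = -19;  v_7 = -61;  v_8 = -4;  v_9 = 179;  v_{10} = 191.

191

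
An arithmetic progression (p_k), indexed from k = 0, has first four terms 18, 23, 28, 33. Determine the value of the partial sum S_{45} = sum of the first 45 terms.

Common difference d = 5.
p_k = 18 + (k - 0)·5.
p_{44} = 238; S = 45·(18 + 238)/2 = 5760.

5760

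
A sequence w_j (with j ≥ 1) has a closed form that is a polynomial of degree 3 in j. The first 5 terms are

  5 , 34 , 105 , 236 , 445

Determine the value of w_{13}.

7085

1st diffs: 29, 71, 131, 209.
2nd diffs: 42, 60, 78.
3rd diffs: 18, 18 (constant).
Newton forward-difference form: w_j = 5 + 29·C(j-1,1) + 42·C(j-1,2) + 18·C(j-1,3).
At j = 13: j-1 = 12, so w_{13} = 5 + 348 + 2772 + 3960 = 7085.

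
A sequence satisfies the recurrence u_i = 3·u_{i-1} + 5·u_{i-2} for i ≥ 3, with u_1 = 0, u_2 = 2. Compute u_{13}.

Iterate the recurrence:
u_3 = 6, u_4 = 28, u_5 = 114, …, u_{10} = 148652, u_{11} = 623226, u_{12} = 2612938, u_{13} = 10954944.

10954944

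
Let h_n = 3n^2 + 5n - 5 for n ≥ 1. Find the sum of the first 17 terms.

6035

Over n = 1..17: Σn = 153, Σn² = 1785.
Total = (3)·1785 + (5)·153 + (-5)·17 = 6035.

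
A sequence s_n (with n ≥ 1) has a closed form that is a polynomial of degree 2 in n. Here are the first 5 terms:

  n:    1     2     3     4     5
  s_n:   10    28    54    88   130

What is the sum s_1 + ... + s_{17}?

1st diffs: 18, 26, 34, 42.
2nd diffs: 8, 8, 8 (constant).
So s_n = 4n^2 + 6n.
Continuing: …, 180, 238, 304, 378, …, s_{17} = 1258.
Summing n = 1..17 (17 terms) gives 8058.

8058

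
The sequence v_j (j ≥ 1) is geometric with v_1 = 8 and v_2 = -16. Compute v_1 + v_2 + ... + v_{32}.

Common ratio r = -2.
v_j = 8·(-2)^(j-1).
S = 8·((-2)^32 - 1)/(-2 - 1) = 8·(4294967296 - 1)/(-3) = -11453246120.

-11453246120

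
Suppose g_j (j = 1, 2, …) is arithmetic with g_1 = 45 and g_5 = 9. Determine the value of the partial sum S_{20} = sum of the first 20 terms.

Common difference d = (9 - 45) / (5 - 1) = -9.
g_j = 45 + (j - 1)·(-9).
g_{20} = -126; S = 20·(45 + (-126))/2 = -810.

-810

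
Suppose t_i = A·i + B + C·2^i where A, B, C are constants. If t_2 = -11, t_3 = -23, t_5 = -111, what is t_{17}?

-524223

The three given values yield: 2A + B + 4C = -11; 3A + B + 8C = -23; 5A + B + 32C = -111.
Subtracting the first from the second: A + 4C = -12.
Subtracting the second from the third: 2A + 24C = -88.
Solving: C = -4, A = 4, then B = -3.
Hence t_{17} = 4·17 + (-3) + (-4)·131072 = -524223.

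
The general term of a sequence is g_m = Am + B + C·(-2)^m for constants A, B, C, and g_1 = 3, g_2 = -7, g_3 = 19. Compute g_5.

71

Write the equations: A + B - 2C = 3; 2A + B + 4C = -7; 3A + B - 8C = 19.
Subtracting the first from the second: A + 6C = -10.
Subtracting the second from the third: A - 12C = 26.
Solving: C = -2, A = 2, then B = -3.
Hence g_5 = 2·5 + (-3) + (-2)·(-32) = 71.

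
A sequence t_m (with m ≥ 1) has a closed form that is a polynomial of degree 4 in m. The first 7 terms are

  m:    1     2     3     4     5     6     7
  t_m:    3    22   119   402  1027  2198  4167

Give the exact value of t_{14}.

1st diffs: 19, 97, 283, 625, 1171, 1969.
2nd diffs: 78, 186, 342, 546, 798.
3rd diffs: 108, 156, 204, 252.
4th diffs: 48, 48, 48 (constant).
Newton forward-difference form: t_m = 3 + 19·C(m-1,1) + 78·C(m-1,2) + 108·C(m-1,3) + 48·C(m-1,4).
At m = 14: m-1 = 13, so t_{14} = 3 + 247 + 6084 + 30888 + 34320 = 71542.

71542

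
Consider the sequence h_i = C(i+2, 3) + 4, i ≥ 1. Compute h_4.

24

C(6, 3) = 20, so h_4 = 24.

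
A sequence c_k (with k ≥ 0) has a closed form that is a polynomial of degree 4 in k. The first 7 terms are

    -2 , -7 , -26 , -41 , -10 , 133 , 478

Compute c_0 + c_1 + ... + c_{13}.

60487

1st diffs: -5, -19, -15, 31, 143, 345.
2nd diffs: -14, 4, 46, 112, 202.
3rd diffs: 18, 42, 66, 90.
4th diffs: 24, 24, 24 (constant).
Newton forward-difference form: c_k = -2 + (-5)·C(k,1) + (-14)·C(k,2) + 18·C(k,3) + 24·C(k,4).
Continuing: …, 1139, 2254, 3985, 6518, …, c_{13} = 21149.
Summing k = 0..13 (14 terms) gives 60487.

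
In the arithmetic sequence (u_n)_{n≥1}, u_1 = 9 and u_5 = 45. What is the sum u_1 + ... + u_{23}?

Common difference d = (45 - 9) / (5 - 1) = 9.
u_n = 9 + (n - 1)·9.
u_{23} = 207; S = 23·(9 + 207)/2 = 2484.

2484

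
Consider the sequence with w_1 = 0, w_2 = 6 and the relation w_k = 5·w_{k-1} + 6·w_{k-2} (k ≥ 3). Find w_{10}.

Iterate the recurrence:
w_3 = 30, w_4 = 186, w_5 = 1110, w_6 = 6666, w_7 = 39990, w_8 = 239946, w_9 = 1439670, w_{10} = 8638026.
(Characteristic roots are 6 and -1.)

8638026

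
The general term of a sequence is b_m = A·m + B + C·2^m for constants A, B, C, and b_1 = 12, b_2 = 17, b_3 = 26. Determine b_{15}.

Write the equations: A + B + 2C = 12; 2A + B + 4C = 17; 3A + B + 8C = 26.
Subtracting the first from the second: A + 2C = 5.
Subtracting the second from the third: A + 4C = 9.
Solving: C = 2, A = 1, then B = 7.
So b_m = 1·m + 7 + 2·2^m; at m=15 this is 65558.

65558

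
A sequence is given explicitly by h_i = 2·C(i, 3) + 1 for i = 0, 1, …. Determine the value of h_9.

C(9, 3) = 84, so h_9 = 169.

169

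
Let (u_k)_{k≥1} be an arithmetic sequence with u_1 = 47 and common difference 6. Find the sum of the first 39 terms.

u_k = 47 + (k - 1)·6.
u_{39} = 275; S = 39·(47 + 275)/2 = 6279.

6279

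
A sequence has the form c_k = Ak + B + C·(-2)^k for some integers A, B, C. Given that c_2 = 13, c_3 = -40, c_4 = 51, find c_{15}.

-131140

Plug in k = 2, 3, 4: 2A + B + 4C = 13; 3A + B - 8C = -40; 4A + B + 16C = 51.
Subtracting the first from the second: A - 12C = -53.
Subtracting the second from the third: A + 24C = 91.
Solving: C = 4, A = -5, then B = 7.
So c_k = -5·k + 7 + 4·(-2)^k; at k=15 this is -131140.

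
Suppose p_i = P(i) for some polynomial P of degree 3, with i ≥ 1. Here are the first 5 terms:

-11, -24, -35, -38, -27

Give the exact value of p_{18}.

4120

1st diffs: -13, -11, -3, 11.
2nd diffs: 2, 8, 14.
3rd diffs: 6, 6 (constant).
Newton forward-difference form: p_i = -11 + (-13)·C(i-1,1) + 2·C(i-1,2) + 6·C(i-1,3).
At i = 18: i-1 = 17, so p_{18} = -11 - 221 + 272 + 4080 = 4120.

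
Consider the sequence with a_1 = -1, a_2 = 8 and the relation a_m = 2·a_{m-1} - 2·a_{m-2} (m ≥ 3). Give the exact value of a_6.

-32

Compute successive terms:
a_3 = 18;  a_4 = 20;  a_5 = 4;  a_6 = -32.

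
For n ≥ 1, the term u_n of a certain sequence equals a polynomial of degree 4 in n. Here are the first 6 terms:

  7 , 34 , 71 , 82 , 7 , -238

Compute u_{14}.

-26318

1st diffs: 27, 37, 11, -75, -245.
2nd diffs: 10, -26, -86, -170.
3rd diffs: -36, -60, -84.
4th diffs: -24, -24 (constant).
Newton forward-difference form: u_n = 7 + 27·C(n-1,1) + 10·C(n-1,2) + (-36)·C(n-1,3) + (-24)·C(n-1,4).
At n = 14: n-1 = 13, so u_{14} = 7 + 351 + 780 - 10296 - 17160 = -26318.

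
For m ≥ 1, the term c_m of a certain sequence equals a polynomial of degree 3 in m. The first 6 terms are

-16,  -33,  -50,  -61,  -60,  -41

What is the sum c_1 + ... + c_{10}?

1st diffs: -17, -17, -11, 1, 19.
2nd diffs: 0, 6, 12, 18.
3rd diffs: 6, 6, 6 (constant).
Newton forward-difference form: c_m = -16 + (-17)·C(m-1,1) + 6·C(m-1,3).
Continuing: 2, 75, 184, 335.
Summing m = 1..10 (10 terms) gives 335.

335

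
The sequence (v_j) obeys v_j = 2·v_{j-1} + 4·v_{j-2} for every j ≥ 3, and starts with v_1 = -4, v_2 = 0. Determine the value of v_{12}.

-450560

Applying the relation repeatedly:
v_3 = -16  v_4 = -32  v_5 = -128  v_6 = -384  v_7 = -1280  v_8 = -4096  v_9 = -13312  v_{10} = -43008  v_{11} = -139264  v_{12} = -450560.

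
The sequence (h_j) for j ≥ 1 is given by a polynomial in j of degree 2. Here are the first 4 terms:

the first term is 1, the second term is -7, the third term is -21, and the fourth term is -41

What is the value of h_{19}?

-1061

1st diffs: -8, -14, -20.
2nd diffs: -6, -6 (constant).
Newton forward-difference form: h_j = 1 + (-8)·C(j-1,1) + (-6)·C(j-1,2).
At j = 19: j-1 = 18, so h_{19} = 1 - 144 - 918 = -1061.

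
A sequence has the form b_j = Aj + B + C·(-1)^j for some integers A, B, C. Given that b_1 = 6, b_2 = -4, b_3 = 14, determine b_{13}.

Write the equations: A + B - C = 6; 2A + B + C = -4; 3A + B - C = 14.
Subtracting the first from the second: A + 2C = -10.
Subtracting the second from the third: A - 2C = 18.
Solving: C = -7, A = 4, then B = -5.
Hence b_{13} = 4·13 + (-5) + (-7)·(-1) = 54.

54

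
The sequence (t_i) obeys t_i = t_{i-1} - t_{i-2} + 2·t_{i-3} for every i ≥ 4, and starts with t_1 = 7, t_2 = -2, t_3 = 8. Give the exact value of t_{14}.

236

Applying the relation repeatedly:
t_4 = 24, t_5 = 12, t_6 = 4, …, t_{11} = 140, t_{12} = 148, t_{13} = 104, t_{14} = 236.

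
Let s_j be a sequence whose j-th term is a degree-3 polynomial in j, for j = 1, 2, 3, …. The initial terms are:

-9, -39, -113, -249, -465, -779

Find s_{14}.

1st diffs: -30, -74, -136, -216, -314.
2nd diffs: -44, -62, -80, -98.
3rd diffs: -18, -18, -18 (constant).
Newton forward-difference form: s_j = -9 + (-30)·C(j-1,1) + (-44)·C(j-1,2) + (-18)·C(j-1,3).
At j = 14: j-1 = 13, so s_{14} = -9 - 390 - 3432 - 5148 = -8979.

-8979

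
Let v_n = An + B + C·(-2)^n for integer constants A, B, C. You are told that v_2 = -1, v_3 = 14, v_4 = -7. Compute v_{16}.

The three given values yield: 2A + B + 4C = -1; 3A + B - 8C = 14; 4A + B + 16C = -7.
Subtracting the first from the second: A - 12C = 15.
Subtracting the second from the third: A + 24C = -21.
Solving: C = -1, A = 3, then B = -3.
Therefore v_{16} = 48 + (-3) + (-1)·65536 = -65491.

-65491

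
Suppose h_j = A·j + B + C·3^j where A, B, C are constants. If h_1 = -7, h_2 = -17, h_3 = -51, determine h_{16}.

At j = 1, 2, 3: A + B + 3C = -7; 2A + B + 9C = -17; 3A + B + 27C = -51.
Subtracting the first from the second: A + 6C = -10.
Subtracting the second from the third: A + 18C = -34.
Solving: C = -2, A = 2, then B = -3.
Hence h_{16} = 2·16 + (-3) + (-2)·43046721 = -86093413.

-86093413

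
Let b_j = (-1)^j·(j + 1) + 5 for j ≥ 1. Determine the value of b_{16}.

22

(-1)^16 = 1; j + 1 at j=16 is 17; so b_{16} = 22.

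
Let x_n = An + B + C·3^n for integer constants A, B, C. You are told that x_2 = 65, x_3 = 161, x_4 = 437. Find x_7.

The three given values yield: 2A + B + 9C = 65; 3A + B + 27C = 161; 4A + B + 81C = 437.
Subtracting the first from the second: A + 18C = 96.
Subtracting the second from the third: A + 54C = 276.
Solving: C = 5, A = 6, then B = 8.
Therefore x_7 = 42 + 8 + 5·2187 = 10985.

10985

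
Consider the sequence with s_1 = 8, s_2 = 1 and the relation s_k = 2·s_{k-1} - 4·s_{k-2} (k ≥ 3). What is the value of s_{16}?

-262144

s_3 = -30, s_4 = -64, s_5 = -8, …, s_{13} = 32768, s_{14} = 4096, s_{15} = -122880, s_{16} = -262144.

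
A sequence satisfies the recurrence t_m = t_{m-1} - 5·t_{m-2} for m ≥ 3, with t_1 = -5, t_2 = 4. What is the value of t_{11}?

Applying the relation repeatedly:
t_3 = 29  t_4 = 9  t_5 = -136  t_6 = -181  t_7 = 499  t_8 = 1404  t_9 = -1091  t_{10} = -8111  t_{11} = -2656.

-2656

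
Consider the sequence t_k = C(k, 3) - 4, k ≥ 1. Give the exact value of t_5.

C(5, 3) = 10, so t_5 = 6.

6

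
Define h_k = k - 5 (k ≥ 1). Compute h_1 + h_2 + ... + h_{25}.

200

Over k = 1..25: Σk = 325.
Total = (1)·325 + (-5)·25 = 200.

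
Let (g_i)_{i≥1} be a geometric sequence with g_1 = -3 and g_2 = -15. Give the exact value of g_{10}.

-5859375

Common ratio r = 5.
g_i = (-3)·5^(i-1).
g_{10} = (-3)·5^9 = -5859375.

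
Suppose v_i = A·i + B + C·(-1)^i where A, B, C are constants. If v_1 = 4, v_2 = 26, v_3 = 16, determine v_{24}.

Plug in i = 1, 2, 3: A + B - C = 4; 2A + B + C = 26; 3A + B - C = 16.
Subtracting the first from the second: A + 2C = 22.
Subtracting the second from the third: A - 2C = -10.
Solving: C = 8, A = 6, then B = 6.
So v_i = 6·i + 6 + 8·(-1)^i; at i=24 this is 158.

158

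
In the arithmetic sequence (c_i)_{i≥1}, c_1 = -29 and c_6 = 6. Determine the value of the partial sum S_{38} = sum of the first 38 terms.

3819

Common difference d = (6 - (-29)) / (6 - 1) = 7.
c_i = -29 + (i - 1)·7.
c_{38} = 230; S = 38·(-29 + 230)/2 = 3819.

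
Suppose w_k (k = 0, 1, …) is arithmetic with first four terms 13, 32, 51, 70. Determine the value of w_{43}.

830

Common difference d = 19.
w_k = 13 + (k - 0)·19.
w_{43} = 13 + 43·19 = 830.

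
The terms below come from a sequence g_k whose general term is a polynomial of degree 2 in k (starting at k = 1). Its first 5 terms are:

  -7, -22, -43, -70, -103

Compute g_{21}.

-1447

1st diffs: -15, -21, -27, -33.
2nd diffs: -6, -6, -6 (constant).
Newton forward-difference form: g_k = -7 + (-15)·C(k-1,1) + (-6)·C(k-1,2).
At k = 21: k-1 = 20, so g_{21} = -7 - 300 - 1140 = -1447.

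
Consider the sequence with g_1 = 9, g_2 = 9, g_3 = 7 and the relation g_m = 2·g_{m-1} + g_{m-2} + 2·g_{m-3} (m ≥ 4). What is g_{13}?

Iterate the recurrence:
g_4 = 41, g_5 = 107, g_6 = 269, g_7 = 727, g_8 = 1937, g_9 = 5139, g_{10} = 13669, g_{11} = 36351, g_{12} = 96649, g_{13} = 256987.

256987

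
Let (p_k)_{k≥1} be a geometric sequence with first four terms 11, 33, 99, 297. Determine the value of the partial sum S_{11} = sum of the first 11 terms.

Common ratio r = 3.
p_k = 11·3^(k-1).
S = 11·(3^11 - 1)/(3 - 1) = 11·(177147 - 1)/(2) = 974303.

974303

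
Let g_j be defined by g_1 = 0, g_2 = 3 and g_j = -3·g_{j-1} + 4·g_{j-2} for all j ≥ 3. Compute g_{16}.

Iterate the recurrence:
g_3 = -9; g_4 = 39; g_5 = -153; …; g_{13} = -10066329; g_{14} = 40265319; g_{15} = -161061273; g_{16} = 644245095.
(Characteristic roots are 1 and -4.)

644245095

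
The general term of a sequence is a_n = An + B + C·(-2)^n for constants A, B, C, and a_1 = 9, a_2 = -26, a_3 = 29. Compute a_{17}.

655279

Plug in n = 1, 2, 3: A + B - 2C = 9; 2A + B + 4C = -26; 3A + B - 8C = 29.
Subtracting the first from the second: A + 6C = -35.
Subtracting the second from the third: A - 12C = 55.
Solving: C = -5, A = -5, then B = 4.
Hence a_{17} = -5·17 + 4 + (-5)·(-131072) = 655279.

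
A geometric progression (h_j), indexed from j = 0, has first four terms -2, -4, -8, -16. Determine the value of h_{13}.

Common ratio r = 2.
h_j = (-2)·2^(j-0).
h_{13} = (-2)·2^13 = -16384.

-16384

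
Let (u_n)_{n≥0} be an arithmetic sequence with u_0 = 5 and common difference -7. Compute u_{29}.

-198

u_n = 5 + (n - 0)·(-7).
u_{29} = 5 + 29·(-7) = -198.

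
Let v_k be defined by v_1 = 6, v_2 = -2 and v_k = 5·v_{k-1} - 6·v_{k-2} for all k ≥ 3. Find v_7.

Compute successive terms:
v_3 = -46, v_4 = -218, v_5 = -814, v_6 = -2762, v_7 = -8926.
(Characteristic roots are 3 and 2.)

-8926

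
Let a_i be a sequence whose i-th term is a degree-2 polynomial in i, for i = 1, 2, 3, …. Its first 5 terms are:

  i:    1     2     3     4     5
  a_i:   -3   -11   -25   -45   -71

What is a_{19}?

1st diffs: -8, -14, -20, -26.
2nd diffs: -6, -6, -6 (constant).
Newton forward-difference form: a_i = -3 + (-8)·C(i-1,1) + (-6)·C(i-1,2).
At i = 19: i-1 = 18, so a_{19} = -3 - 144 - 918 = -1065.

-1065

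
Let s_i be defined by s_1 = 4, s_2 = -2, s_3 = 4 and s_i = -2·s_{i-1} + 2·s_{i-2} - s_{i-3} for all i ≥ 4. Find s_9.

Iterate the recurrence:
s_4 = -16;  s_5 = 42;  s_6 = -120;  s_7 = 340;  s_8 = -962;  s_9 = 2724.

2724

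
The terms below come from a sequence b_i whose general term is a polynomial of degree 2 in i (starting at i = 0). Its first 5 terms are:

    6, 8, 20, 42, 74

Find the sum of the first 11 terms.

1st diffs: 2, 12, 22, 32.
2nd diffs: 10, 10, 10 (constant).
Newton forward-difference form: b_i = 6 + 2·C(i,1) + 10·C(i,2).
Continuing: …, 116, 168, 230, 302, …, b_{10} = 476.
Summing i = 0..10 (11 terms) gives 1826.

1826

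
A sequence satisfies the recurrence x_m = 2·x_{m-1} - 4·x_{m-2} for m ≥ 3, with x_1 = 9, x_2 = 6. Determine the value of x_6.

192

Compute successive terms:
x_3 = -24  x_4 = -72  x_5 = -48  x_6 = 192.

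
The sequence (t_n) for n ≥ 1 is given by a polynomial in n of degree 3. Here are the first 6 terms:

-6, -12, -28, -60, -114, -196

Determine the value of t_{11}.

-1236

1st diffs: -6, -16, -32, -54, -82.
2nd diffs: -10, -16, -22, -28.
3rd diffs: -6, -6, -6 (constant).
Newton forward-difference form: t_n = -6 + (-6)·C(n-1,1) + (-10)·C(n-1,2) + (-6)·C(n-1,3).
At n = 11: n-1 = 10, so t_{11} = -6 - 60 - 450 - 720 = -1236.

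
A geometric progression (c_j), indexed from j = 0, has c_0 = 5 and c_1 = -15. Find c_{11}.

-885735

Common ratio r = -3.
c_j = 5·(-3)^(j-0).
c_{11} = 5·(-3)^11 = -885735.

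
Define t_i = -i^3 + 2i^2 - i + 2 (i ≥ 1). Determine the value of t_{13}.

t_{13} = -1·13^3 + 2·13^2 - 1·13 + 2 = -1870.

-1870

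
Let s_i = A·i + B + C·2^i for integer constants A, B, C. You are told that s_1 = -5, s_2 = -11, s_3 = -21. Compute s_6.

-139

Plug in i = 1, 2, 3: A + B + 2C = -5; 2A + B + 4C = -11; 3A + B + 8C = -21.
Subtracting the first from the second: A + 2C = -6.
Subtracting the second from the third: A + 4C = -10.
Solving: C = -2, A = -2, then B = 1.
Hence s_6 = -2·6 + 1 + (-2)·64 = -139.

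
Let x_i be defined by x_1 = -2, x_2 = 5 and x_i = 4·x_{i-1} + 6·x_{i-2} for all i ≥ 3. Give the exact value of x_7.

x_3 = 8, x_4 = 62, x_5 = 296, x_6 = 1556, x_7 = 8000.

8000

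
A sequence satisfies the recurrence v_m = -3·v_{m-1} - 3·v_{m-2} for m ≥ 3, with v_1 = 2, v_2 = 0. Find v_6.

Applying the relation repeatedly:
v_3 = -6, v_4 = 18, v_5 = -36, v_6 = 54.

54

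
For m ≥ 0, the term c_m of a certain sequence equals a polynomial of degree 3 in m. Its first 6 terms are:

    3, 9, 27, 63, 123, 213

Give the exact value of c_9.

1st diffs: 6, 18, 36, 60, 90.
2nd diffs: 12, 18, 24, 30.
3rd diffs: 6, 6, 6 (constant).
So c_m = m^3 + 3m^2 + 2m + 3.
Evaluating at m = 9 gives c_9 = 993.

993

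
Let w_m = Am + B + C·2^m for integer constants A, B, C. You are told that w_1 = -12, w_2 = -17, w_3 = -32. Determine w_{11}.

-10192

At m = 1, 2, 3: A + B + 2C = -12; 2A + B + 4C = -17; 3A + B + 8C = -32.
Subtracting the first from the second: A + 2C = -5.
Subtracting the second from the third: A + 4C = -15.
Solving: C = -5, A = 5, then B = -7.
Therefore w_{11} = 55 + (-7) + (-5)·2048 = -10192.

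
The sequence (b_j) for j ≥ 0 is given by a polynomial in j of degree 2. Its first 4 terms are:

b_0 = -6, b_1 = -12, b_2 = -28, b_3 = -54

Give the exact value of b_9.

1st diffs: -6, -16, -26.
2nd diffs: -10, -10 (constant).
Newton forward-difference form: b_j = -6 + (-6)·C(j,1) + (-10)·C(j,2).
At j = 9: j = 9, so b_9 = -6 - 54 - 360 = -420.

-420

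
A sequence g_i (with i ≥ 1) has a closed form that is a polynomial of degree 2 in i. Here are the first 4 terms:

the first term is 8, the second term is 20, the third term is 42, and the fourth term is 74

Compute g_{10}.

476

1st diffs: 12, 22, 32.
2nd diffs: 10, 10 (constant).
So g_i = 5i^2 - 3i + 6.
Evaluating at i = 10 gives g_{10} = 476.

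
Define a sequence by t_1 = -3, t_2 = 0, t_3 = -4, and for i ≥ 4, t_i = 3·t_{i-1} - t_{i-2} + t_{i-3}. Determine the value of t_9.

-2379

t_4 = -15  t_5 = -41  t_6 = -112  t_7 = -310  t_8 = -859  t_9 = -2379.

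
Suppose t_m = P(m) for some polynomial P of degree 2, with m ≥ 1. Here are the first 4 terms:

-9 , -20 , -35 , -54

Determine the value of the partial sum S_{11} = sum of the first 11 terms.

-1364

1st diffs: -11, -15, -19.
2nd diffs: -4, -4 (constant).
Newton forward-difference form: t_m = -9 + (-11)·C(m-1,1) + (-4)·C(m-1,2).
Continuing: …, -77, -104, -135, -170, …, t_{11} = -299.
Summing m = 1..11 (11 terms) gives -1364.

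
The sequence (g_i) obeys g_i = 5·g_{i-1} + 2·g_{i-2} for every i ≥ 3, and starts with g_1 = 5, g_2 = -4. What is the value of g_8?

-48082

Step forward from the initial values:
g_3 = -10, g_4 = -58, g_5 = -310, g_6 = -1666, g_7 = -8950, g_8 = -48082.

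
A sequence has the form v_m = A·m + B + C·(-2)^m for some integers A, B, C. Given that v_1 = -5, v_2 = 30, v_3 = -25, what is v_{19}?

-2621345

The three given values yield: A + B - 2C = -5; 2A + B + 4C = 30; 3A + B - 8C = -25.
Subtracting the first from the second: A + 6C = 35.
Subtracting the second from the third: A - 12C = -55.
Solving: C = 5, A = 5, then B = 0.
So v_m = 5·m + 0 + 5·(-2)^m; at m=19 this is -2621345.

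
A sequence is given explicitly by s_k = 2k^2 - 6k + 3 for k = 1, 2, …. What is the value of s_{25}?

1103

s_{25} = 2·25^2 - 6·25 + 3 = 1103.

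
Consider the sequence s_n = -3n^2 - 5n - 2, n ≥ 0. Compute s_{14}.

-660

s_{14} = -3·14^2 - 5·14 - 2 = -660.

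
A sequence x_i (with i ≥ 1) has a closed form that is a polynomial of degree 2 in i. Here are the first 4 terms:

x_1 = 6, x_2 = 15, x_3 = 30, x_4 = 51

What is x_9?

246

1st diffs: 9, 15, 21.
2nd diffs: 6, 6 (constant).
So x_i = 3i^2 + 3.
Evaluating at i = 9 gives x_9 = 246.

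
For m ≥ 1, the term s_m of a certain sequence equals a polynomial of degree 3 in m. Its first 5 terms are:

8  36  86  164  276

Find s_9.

1184

1st diffs: 28, 50, 78, 112.
2nd diffs: 22, 28, 34.
3rd diffs: 6, 6 (constant).
Newton forward-difference form: s_m = 8 + 28·C(m-1,1) + 22·C(m-1,2) + 6·C(m-1,3).
At m = 9: m-1 = 8, so s_9 = 8 + 224 + 616 + 336 = 1184.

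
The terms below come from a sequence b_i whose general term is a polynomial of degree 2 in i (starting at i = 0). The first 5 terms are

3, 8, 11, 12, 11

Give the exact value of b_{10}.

-37

1st diffs: 5, 3, 1, -1.
2nd diffs: -2, -2, -2 (constant).
Newton forward-difference form: b_i = 3 + 5·C(i,1) + (-2)·C(i,2).
At i = 10: i = 10, so b_{10} = 3 + 50 - 90 = -37.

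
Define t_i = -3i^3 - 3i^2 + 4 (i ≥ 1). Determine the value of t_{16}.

t_{16} = -3·16^3 - 3·16^2 + 4 = -13052.

-13052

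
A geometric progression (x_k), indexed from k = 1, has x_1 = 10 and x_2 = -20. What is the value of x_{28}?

-1342177280

Common ratio r = -2.
x_k = 10·(-2)^(k-1).
x_{28} = 10·(-2)^27 = -1342177280.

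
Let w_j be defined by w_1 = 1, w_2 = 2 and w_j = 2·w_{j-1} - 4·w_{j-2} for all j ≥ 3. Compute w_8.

Step forward from the initial values:
w_3 = 0, w_4 = -8, w_5 = -16, w_6 = 0, w_7 = 64, w_8 = 128.

128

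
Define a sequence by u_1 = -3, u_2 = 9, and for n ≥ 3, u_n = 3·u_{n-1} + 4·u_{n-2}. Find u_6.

Step forward from the initial values:
u_3 = 15, u_4 = 81, u_5 = 303, u_6 = 1233.
(Characteristic roots are 4 and -1.)

1233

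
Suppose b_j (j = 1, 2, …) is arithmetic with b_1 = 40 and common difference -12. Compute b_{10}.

-68

b_j = 40 + (j - 1)·(-12).
b_{10} = 40 + 9·(-12) = -68.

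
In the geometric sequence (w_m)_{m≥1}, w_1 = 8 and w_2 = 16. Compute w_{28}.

1073741824

Common ratio r = 2.
w_m = 8·2^(m-1).
w_{28} = 8·2^27 = 1073741824.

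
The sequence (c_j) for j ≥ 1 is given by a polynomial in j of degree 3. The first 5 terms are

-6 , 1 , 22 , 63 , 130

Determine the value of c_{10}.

1065

1st diffs: 7, 21, 41, 67.
2nd diffs: 14, 20, 26.
3rd diffs: 6, 6 (constant).
Newton forward-difference form: c_j = -6 + 7·C(j-1,1) + 14·C(j-1,2) + 6·C(j-1,3).
At j = 10: j-1 = 9, so c_{10} = -6 + 63 + 504 + 504 = 1065.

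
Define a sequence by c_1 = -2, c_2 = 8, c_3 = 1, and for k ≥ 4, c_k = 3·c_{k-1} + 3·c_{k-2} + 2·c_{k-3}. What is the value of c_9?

c_4 = 23, c_5 = 88, c_6 = 335, c_7 = 1315, c_8 = 5126, c_9 = 19993.

19993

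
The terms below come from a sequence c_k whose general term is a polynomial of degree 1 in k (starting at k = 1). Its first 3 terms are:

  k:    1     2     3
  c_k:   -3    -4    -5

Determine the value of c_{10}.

1st diffs: -1, -1 (constant).
So c_k = -k - 2.
Evaluating at k = 10 gives c_{10} = -12.

-12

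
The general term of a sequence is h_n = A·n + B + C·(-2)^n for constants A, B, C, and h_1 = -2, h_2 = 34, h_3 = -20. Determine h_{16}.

Plug in n = 1, 2, 3: A + B - 2C = -2; 2A + B + 4C = 34; 3A + B - 8C = -20.
Subtracting the first from the second: A + 6C = 36.
Subtracting the second from the third: A - 12C = -54.
Solving: C = 5, A = 6, then B = 2.
Therefore h_{16} = 96 + 2 + 5·65536 = 327778.

327778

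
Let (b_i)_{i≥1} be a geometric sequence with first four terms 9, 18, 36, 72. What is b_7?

576

Common ratio r = 2.
b_i = 9·2^(i-1).
b_7 = 9·2^6 = 576.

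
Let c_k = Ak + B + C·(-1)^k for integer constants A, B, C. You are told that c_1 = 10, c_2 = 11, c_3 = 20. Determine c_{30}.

At k = 1, 2, 3: A + B - C = 10; 2A + B + C = 11; 3A + B - C = 20.
Subtracting the first from the second: A + 2C = 1.
Subtracting the second from the third: A - 2C = 9.
Solving: C = -2, A = 5, then B = 3.
Therefore c_{30} = 150 + 3 + (-2)·1 = 151.

151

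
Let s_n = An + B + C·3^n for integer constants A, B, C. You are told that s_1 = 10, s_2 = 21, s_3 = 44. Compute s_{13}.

Plug in n = 1, 2, 3: A + B + 3C = 10; 2A + B + 9C = 21; 3A + B + 27C = 44.
Subtracting the first from the second: A + 6C = 11.
Subtracting the second from the third: A + 18C = 23.
Solving: C = 1, A = 5, then B = 2.
Therefore s_{13} = 65 + 2 + 1·1594323 = 1594390.

1594390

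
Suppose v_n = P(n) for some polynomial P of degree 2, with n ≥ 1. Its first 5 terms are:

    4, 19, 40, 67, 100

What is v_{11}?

1st diffs: 15, 21, 27, 33.
2nd diffs: 6, 6, 6 (constant).
So v_n = 3n^2 + 6n - 5.
Evaluating at n = 11 gives v_{11} = 424.

424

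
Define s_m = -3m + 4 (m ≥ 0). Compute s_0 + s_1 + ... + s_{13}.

Over m = 0..13: Σm = 91.
Total = (-3)·91 + (4)·14 = -217.

-217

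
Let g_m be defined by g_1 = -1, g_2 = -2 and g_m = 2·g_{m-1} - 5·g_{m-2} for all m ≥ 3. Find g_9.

359

Step forward from the initial values:
g_3 = 1  g_4 = 12  g_5 = 19  g_6 = -22  g_7 = -139  g_8 = -168  g_9 = 359.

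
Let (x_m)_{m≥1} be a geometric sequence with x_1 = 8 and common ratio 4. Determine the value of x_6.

x_m = 8·4^(m-1).
x_6 = 8·4^5 = 8192.

8192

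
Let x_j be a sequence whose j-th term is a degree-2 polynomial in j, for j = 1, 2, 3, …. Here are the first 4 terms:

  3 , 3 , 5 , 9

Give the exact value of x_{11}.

1st diffs: 0, 2, 4.
2nd diffs: 2, 2 (constant).
Newton forward-difference form: x_j = 3 + 2·C(j-1,2).
At j = 11: j-1 = 10, so x_{11} = 3 + 90 = 93.

93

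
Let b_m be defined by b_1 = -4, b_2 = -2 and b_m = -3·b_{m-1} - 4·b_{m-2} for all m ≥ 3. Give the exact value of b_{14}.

Applying the relation repeatedly:
b_3 = 22  b_4 = -58  b_5 = 86  …  b_{11} = 2614  b_{12} = -13114  b_{13} = 28886  b_{14} = -34202.

-34202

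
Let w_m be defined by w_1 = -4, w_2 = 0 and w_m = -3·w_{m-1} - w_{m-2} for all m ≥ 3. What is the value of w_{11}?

10336

Step forward from the initial values:
w_3 = 4, w_4 = -12, w_5 = 32, w_6 = -84, w_7 = 220, w_8 = -576, w_9 = 1508, w_{10} = -3948, w_{11} = 10336.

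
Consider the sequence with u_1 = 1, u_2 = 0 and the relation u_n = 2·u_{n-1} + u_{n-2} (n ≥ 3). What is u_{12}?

u_3 = 1;  u_4 = 2;  u_5 = 5;  u_6 = 12;  u_7 = 29;  u_8 = 70;  u_9 = 169;  u_{10} = 408;  u_{11} = 985;  u_{12} = 2378.

2378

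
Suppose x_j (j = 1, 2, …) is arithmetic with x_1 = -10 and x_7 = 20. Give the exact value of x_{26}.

Common difference d = (20 - (-10)) / (7 - 1) = 5.
x_j = -10 + (j - 1)·5.
x_{26} = -10 + 25·5 = 115.

115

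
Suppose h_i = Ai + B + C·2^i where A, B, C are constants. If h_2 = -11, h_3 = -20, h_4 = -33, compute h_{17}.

Plug in i = 2, 3, 4: 2A + B + 4C = -11; 3A + B + 8C = -20; 4A + B + 16C = -33.
Subtracting the first from the second: A + 4C = -9.
Subtracting the second from the third: A + 8C = -13.
Solving: C = -1, A = -5, then B = 3.
Hence h_{17} = -5·17 + 3 + (-1)·131072 = -131154.

-131154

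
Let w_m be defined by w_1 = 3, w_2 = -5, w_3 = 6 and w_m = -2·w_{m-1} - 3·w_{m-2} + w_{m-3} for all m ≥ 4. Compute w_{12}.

w_4 = 6;  w_5 = -35;  w_6 = 58;  w_7 = -5;  w_8 = -199;  w_9 = 471;  w_{10} = -350;  w_{11} = -912;  w_{12} = 3345.

3345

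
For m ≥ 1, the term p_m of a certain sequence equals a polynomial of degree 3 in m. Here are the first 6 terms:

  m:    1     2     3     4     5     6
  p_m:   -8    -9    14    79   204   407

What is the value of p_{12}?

1st diffs: -1, 23, 65, 125, 203.
2nd diffs: 24, 42, 60, 78.
3rd diffs: 18, 18, 18 (constant).
Newton forward-difference form: p_m = -8 + (-1)·C(m-1,1) + 24·C(m-1,2) + 18·C(m-1,3).
At m = 12: m-1 = 11, so p_{12} = -8 - 11 + 1320 + 2970 = 4271.

4271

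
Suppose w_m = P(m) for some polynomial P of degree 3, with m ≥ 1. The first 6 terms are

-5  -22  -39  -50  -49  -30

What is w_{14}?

1490

1st diffs: -17, -17, -11, 1, 19.
2nd diffs: 0, 6, 12, 18.
3rd diffs: 6, 6, 6 (constant).
Newton forward-difference form: w_m = -5 + (-17)·C(m-1,1) + 6·C(m-1,3).
At m = 14: m-1 = 13, so w_{14} = -5 - 221 + 1716 = 1490.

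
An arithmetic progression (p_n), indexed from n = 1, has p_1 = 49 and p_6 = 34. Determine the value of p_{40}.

Common difference d = (34 - 49) / (6 - 1) = -3.
p_n = 49 + (n - 1)·(-3).
p_{40} = 49 + 39·(-3) = -68.

-68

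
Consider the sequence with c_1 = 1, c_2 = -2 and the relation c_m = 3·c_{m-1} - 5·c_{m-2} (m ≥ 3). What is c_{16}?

187177

Compute successive terms:
c_3 = -11;  c_4 = -23;  c_5 = -14;  …;  c_{13} = 5761;  c_{14} = 68398;  c_{15} = 176389;  c_{16} = 187177.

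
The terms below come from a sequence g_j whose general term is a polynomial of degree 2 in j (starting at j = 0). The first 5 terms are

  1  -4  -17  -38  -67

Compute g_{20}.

1st diffs: -5, -13, -21, -29.
2nd diffs: -8, -8, -8 (constant).
So g_j = -4j^2 - j + 1.
Evaluating at j = 20 gives g_{20} = -1619.

-1619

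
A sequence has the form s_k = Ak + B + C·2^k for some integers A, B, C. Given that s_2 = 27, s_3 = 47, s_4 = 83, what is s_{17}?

Plug in k = 2, 3, 4: 2A + B + 4C = 27; 3A + B + 8C = 47; 4A + B + 16C = 83.
Subtracting the first from the second: A + 4C = 20.
Subtracting the second from the third: A + 8C = 36.
Solving: C = 4, A = 4, then B = 3.
Hence s_{17} = 4·17 + 3 + 4·131072 = 524359.

524359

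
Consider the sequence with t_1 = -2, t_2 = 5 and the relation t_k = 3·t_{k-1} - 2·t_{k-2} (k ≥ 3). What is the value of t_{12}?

t_3 = 19;  t_4 = 47;  t_5 = 103;  t_6 = 215;  t_7 = 439;  t_8 = 887;  t_9 = 1783;  t_{10} = 3575;  t_{11} = 7159;  t_{12} = 14327.
(Characteristic roots are 2 and 1.)

14327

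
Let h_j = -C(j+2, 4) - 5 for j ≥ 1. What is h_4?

C(6, 4) = 15, so h_4 = -20.

-20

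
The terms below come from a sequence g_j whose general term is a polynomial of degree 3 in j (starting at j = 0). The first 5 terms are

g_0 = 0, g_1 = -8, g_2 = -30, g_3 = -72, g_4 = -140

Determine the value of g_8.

1st diffs: -8, -22, -42, -68.
2nd diffs: -14, -20, -26.
3rd diffs: -6, -6 (constant).
Newton forward-difference form: g_j = (-8)·C(j,1) + (-14)·C(j,2) + (-6)·C(j,3).
At j = 8: j = 8, so g_8 = -64 - 392 - 336 = -792.

-792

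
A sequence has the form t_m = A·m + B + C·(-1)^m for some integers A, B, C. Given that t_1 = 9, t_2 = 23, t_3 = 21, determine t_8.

59

At m = 1, 2, 3: A + B - C = 9; 2A + B + C = 23; 3A + B - C = 21.
Subtracting the first from the second: A + 2C = 14.
Subtracting the second from the third: A - 2C = -2.
Solving: C = 4, A = 6, then B = 7.
So t_m = 6·m + 7 + 4·(-1)^m; at m=8 this is 59.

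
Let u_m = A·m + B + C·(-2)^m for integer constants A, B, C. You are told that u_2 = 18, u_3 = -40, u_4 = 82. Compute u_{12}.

20498

The three given values yield: 2A + B + 4C = 18; 3A + B - 8C = -40; 4A + B + 16C = 82.
Subtracting the first from the second: A - 12C = -58.
Subtracting the second from the third: A + 24C = 122.
Solving: C = 5, A = 2, then B = -6.
Hence u_{12} = 2·12 + (-6) + 5·4096 = 20498.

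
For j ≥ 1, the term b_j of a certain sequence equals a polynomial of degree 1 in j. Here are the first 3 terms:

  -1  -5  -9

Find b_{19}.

1st diffs: -4, -4 (constant).
So b_j = -4j + 3.
Evaluating at j = 19 gives b_{19} = -73.

-73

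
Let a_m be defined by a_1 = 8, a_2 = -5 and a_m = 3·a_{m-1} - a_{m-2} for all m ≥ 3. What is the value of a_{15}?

-2560199

a_3 = -23; a_4 = -64; a_5 = -169; …; a_{12} = -142675; a_{13} = -373528; a_{14} = -977909; a_{15} = -2560199.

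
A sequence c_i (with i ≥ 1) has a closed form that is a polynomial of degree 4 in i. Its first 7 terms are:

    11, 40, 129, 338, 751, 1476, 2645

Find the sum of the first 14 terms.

1st diffs: 29, 89, 209, 413, 725, 1169.
2nd diffs: 60, 120, 204, 312, 444.
3rd diffs: 60, 84, 108, 132.
4th diffs: 24, 24, 24 (constant).
Newton forward-difference form: c_i = 11 + 29·C(i-1,1) + 60·C(i-1,2) + 60·C(i-1,3) + 24·C(i-1,4).
Continuing: …, 4414, 6963, 10496, 15241, …, c_{14} = 39388.
Summing i = 1..14 (14 terms) gives 132741.

132741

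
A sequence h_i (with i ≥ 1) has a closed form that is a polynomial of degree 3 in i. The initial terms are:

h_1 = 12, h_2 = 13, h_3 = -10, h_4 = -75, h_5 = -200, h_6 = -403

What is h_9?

-1660

1st diffs: 1, -23, -65, -125, -203.
2nd diffs: -24, -42, -60, -78.
3rd diffs: -18, -18, -18 (constant).
Newton forward-difference form: h_i = 12 + 1·C(i-1,1) + (-24)·C(i-1,2) + (-18)·C(i-1,3).
At i = 9: i-1 = 8, so h_9 = 12 + 8 - 672 - 1008 = -1660.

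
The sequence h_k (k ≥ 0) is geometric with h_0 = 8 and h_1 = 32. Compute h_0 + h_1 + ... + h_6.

43688

Common ratio r = 4.
h_k = 8·4^(k-0).
S = 8·(4^7 - 1)/(4 - 1) = 8·(16384 - 1)/(3) = 43688.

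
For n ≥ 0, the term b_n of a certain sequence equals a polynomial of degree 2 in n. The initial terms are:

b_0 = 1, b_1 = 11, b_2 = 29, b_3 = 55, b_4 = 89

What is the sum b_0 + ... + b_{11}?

2432

1st diffs: 10, 18, 26, 34.
2nd diffs: 8, 8, 8 (constant).
So b_n = 4n^2 + 6n + 1.
Continuing: …, 131, 181, 239, 305, …, b_{11} = 551.
Summing n = 0..11 (12 terms) gives 2432.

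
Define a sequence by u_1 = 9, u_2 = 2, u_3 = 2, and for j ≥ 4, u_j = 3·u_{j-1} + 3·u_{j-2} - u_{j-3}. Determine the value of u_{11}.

33658

u_4 = 3  u_5 = 13  u_6 = 46  u_7 = 174  u_8 = 647  u_9 = 2417  u_{10} = 9018  u_{11} = 33658.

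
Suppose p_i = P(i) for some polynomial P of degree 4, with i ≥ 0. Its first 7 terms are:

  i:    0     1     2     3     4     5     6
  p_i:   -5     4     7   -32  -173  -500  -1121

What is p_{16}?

-64421

1st diffs: 9, 3, -39, -141, -327, -621.
2nd diffs: -6, -42, -102, -186, -294.
3rd diffs: -36, -60, -84, -108.
4th diffs: -24, -24, -24 (constant).
Newton forward-difference form: p_i = -5 + 9·C(i,1) + (-6)·C(i,2) + (-36)·C(i,3) + (-24)·C(i,4).
At i = 16: i = 16, so p_{16} = -5 + 144 - 720 - 20160 - 43680 = -64421.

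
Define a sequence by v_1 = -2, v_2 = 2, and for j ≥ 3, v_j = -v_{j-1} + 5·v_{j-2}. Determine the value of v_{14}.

759122

v_3 = -12;  v_4 = 22;  v_5 = -82;  …;  v_{11} = -35242;  v_{12} = 97152;  v_{13} = -273362;  v_{14} = 759122.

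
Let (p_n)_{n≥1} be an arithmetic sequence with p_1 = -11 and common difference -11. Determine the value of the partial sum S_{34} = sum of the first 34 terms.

p_n = -11 + (n - 1)·(-11).
p_{34} = -374; S = 34·(-11 + (-374))/2 = -6545.

-6545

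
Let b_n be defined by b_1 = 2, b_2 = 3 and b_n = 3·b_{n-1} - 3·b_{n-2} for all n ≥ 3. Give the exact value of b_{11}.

b_3 = 3;  b_4 = 0;  b_5 = -9;  b_6 = -27;  b_7 = -54;  b_8 = -81;  b_9 = -81;  b_{10} = 0;  b_{11} = 243.

243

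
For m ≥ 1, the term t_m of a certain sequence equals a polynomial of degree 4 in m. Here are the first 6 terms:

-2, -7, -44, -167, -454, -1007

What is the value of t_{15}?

1st diffs: -5, -37, -123, -287, -553.
2nd diffs: -32, -86, -164, -266.
3rd diffs: -54, -78, -102.
4th diffs: -24, -24 (constant).
Newton forward-difference form: t_m = -2 + (-5)·C(m-1,1) + (-32)·C(m-1,2) + (-54)·C(m-1,3) + (-24)·C(m-1,4).
At m = 15: m-1 = 14, so t_{15} = -2 - 70 - 2912 - 19656 - 24024 = -46664.

-46664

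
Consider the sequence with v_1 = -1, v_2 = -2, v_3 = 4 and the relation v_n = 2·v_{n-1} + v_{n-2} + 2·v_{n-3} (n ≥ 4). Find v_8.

Compute successive terms:
v_4 = 4  v_5 = 8  v_6 = 28  v_7 = 72  v_8 = 188.

188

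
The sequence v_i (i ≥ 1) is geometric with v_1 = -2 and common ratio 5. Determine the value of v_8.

v_i = (-2)·5^(i-1).
v_8 = (-2)·5^7 = -156250.

-156250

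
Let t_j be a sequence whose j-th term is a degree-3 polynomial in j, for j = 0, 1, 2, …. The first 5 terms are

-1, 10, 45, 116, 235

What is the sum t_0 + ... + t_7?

2484

1st diffs: 11, 35, 71, 119.
2nd diffs: 24, 36, 48.
3rd diffs: 12, 12 (constant).
Newton forward-difference form: t_j = -1 + 11·C(j,1) + 24·C(j,2) + 12·C(j,3).
Continuing: 414, 665, 1000.
Summing j = 0..7 (8 terms) gives 2484.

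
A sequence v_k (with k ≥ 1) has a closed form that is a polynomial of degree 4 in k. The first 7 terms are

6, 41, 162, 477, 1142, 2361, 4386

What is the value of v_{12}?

1st diffs: 35, 121, 315, 665, 1219, 2025.
2nd diffs: 86, 194, 350, 554, 806.
3rd diffs: 108, 156, 204, 252.
4th diffs: 48, 48, 48 (constant).
Newton forward-difference form: v_k = 6 + 35·C(k-1,1) + 86·C(k-1,2) + 108·C(k-1,3) + 48·C(k-1,4).
At k = 12: k-1 = 11, so v_{12} = 6 + 385 + 4730 + 17820 + 15840 = 38781.

38781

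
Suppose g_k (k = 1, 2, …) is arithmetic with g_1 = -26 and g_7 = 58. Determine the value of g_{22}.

Common difference d = (58 - (-26)) / (7 - 1) = 14.
g_k = -26 + (k - 1)·14.
g_{22} = -26 + 21·14 = 268.

268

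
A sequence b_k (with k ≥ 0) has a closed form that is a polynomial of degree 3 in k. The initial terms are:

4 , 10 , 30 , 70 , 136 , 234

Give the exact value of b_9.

1066

1st diffs: 6, 20, 40, 66, 98.
2nd diffs: 14, 20, 26, 32.
3rd diffs: 6, 6, 6 (constant).
Newton forward-difference form: b_k = 4 + 6·C(k,1) + 14·C(k,2) + 6·C(k,3).
At k = 9: k = 9, so b_9 = 4 + 54 + 504 + 504 = 1066.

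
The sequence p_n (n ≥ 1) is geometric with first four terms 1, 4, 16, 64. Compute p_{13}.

16777216

Common ratio r = 4.
p_n = 1·4^(n-1).
p_{13} = 1·4^12 = 16777216.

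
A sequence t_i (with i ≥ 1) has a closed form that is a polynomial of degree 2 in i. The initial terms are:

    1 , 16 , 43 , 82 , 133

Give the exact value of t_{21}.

1st diffs: 15, 27, 39, 51.
2nd diffs: 12, 12, 12 (constant).
So t_i = 6i^2 - 3i - 2.
Evaluating at i = 21 gives t_{21} = 2581.

2581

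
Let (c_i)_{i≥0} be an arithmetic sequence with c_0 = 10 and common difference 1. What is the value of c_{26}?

c_i = 10 + (i - 0)·1.
c_{26} = 10 + 26·1 = 36.

36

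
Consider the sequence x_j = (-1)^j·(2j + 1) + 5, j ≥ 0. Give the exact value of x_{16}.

(-1)^16 = 1; 2j + 1 at j=16 is 33; so x_{16} = 38.

38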